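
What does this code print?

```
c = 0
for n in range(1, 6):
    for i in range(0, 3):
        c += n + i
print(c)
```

60

n=1,i=0: c = 0+1 = 1
n=1,i=1: c = 1+2 = 3
n=1,i=2: c = 3+3 = 6
n=2,i=0: c = 6+2 = 8
n=2,i=1: c = 8+3 = 11
n=2,i=2: c = 11+4 = 15
n=3,i=0: c = 15+3 = 18
n=3,i=1: c = 18+4 = 22
n=3,i=2: c = 22+5 = 27
n=4,i=0: c = 27+4 = 31
n=4,i=1: c = 31+5 = 36
n=4,i=2: c = 36+6 = 42
n=5,i=0: c = 42+5 = 47
n=5,i=1: c = 47+6 = 53
n=5,i=2: c = 53+7 = 60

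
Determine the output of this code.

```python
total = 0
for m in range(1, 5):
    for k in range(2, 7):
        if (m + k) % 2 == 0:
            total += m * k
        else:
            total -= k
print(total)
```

64

m=1,k=2: odd sum, total = 0-2 = -2
m=1,k=3: even sum, total = (-2)+3 = 1
m=1,k=4: odd sum, total = 1-4 = -3
m=1,k=5: even sum, total = (-3)+5 = 2
m=1,k=6: odd sum, total = 2-6 = -4
m=2,k=2: even sum, total = (-4)+4 = 0
m=2,k=3: odd sum, total = 0-3 = -3
m=2,k=4: even sum, total = (-3)+8 = 5
m=2,k=5: odd sum, total = 5-5 = 0
m=2,k=6: even sum, total = 0+12 = 12
m=3,k=2: odd sum, total = 12-2 = 10
m=3,k=3: even sum, total = 10+9 = 19
m=3,k=4: odd sum, total = 19-4 = 15
m=3,k=5: even sum, total = 15+15 = 30
m=3,k=6: odd sum, total = 30-6 = 24
m=4,k=2: even sum, total = 24+8 = 32
m=4,k=3: odd sum, total = 32-3 = 29
m=4,k=4: even sum, total = 29+16 = 45
m=4,k=5: odd sum, total = 45-5 = 40
m=4,k=6: even sum, total = 40+24 = 64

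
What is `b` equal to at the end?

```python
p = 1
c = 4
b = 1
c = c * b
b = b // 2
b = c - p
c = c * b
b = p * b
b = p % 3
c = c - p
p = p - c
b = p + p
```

-20

c = 4*1 = 4
b = 1//2 = 0
b = 4-1 = 3
c = 4*3 = 12
b = 1*3 = 3
b = 1%3 = 1
c = 12-1 = 11
p = 1-11 = -10
b = (-10)+(-10) = -20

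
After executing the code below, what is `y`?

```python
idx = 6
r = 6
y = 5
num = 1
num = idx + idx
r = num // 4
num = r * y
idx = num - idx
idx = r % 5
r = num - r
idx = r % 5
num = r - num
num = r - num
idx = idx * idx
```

num = 6+6 = 12
r = 12//4 = 3
num = 3*5 = 15
idx = 15-6 = 9
idx = 3%5 = 3
r = 15-3 = 12
idx = 12%5 = 2
num = 12-15 = -3
num = 12-(-3) = 15
idx = 2*2 = 4

5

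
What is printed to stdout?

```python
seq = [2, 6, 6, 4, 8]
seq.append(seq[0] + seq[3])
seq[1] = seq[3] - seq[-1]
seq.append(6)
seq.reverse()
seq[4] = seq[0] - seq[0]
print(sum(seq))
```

append seq[0]+seq[3] = 2+4 = 6 → [2, 6, 6, 4, 8, 6]
seq[1] = seq[3]-seq[-1] = 4-6 = -2 → [2, -2, 6, 4, 8, 6]
append 6 → [2, -2, 6, 4, 8, 6, 6]
reverse → [6, 6, 8, 4, 6, -2, 2]
seq[4] = seq[0]-seq[0] = 6-6 = 0 → [6, 6, 8, 4, 0, -2, 2]
sum = 24

24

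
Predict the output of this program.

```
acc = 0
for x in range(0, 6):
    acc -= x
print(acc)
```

x=0: acc = 0-0 = 0
x=1: acc = 0-1 = -1
x=2: acc = (-1)-2 = -3
x=3: acc = (-3)-3 = -6
x=4: acc = (-6)-4 = -10
x=5: acc = (-10)-5 = -15

-15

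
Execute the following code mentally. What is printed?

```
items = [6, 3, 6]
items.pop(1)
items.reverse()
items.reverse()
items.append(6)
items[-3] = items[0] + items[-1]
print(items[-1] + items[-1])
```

pop(1) removes 3 → [6, 6]
reverse → [6, 6]
reverse → [6, 6]
append 6 → [6, 6, 6]
items[-3] = items[0]+items[-1] = 6+6 = 12 → [12, 6, 6]
items[-1]+items[-1] = 6+6 = 12

12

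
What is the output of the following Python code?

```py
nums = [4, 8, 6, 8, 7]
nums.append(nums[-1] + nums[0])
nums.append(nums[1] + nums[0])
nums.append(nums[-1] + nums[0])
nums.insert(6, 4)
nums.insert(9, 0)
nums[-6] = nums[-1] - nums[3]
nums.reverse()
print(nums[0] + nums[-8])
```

12

append nums[-1]+nums[0] = 7+4 = 11 → [4, 8, 6, 8, 7, 11]
append nums[1]+nums[0] = 8+4 = 12 → [4, 8, 6, 8, 7, 11, 12]
append nums[-1]+nums[0] = 12+4 = 16 → [4, 8, 6, 8, 7, 11, 12, 16]
insert 4 at 6 → [4, 8, 6, 8, 7, 11, 4, 12, 16]
insert 0 at 9 → [4, 8, 6, 8, 7, 11, 4, 12, 16, 0]
nums[-6] = nums[-1]-nums[3] = 0-8 = -8 → [4, 8, 6, 8, -8, 11, 4, 12, 16, 0]
reverse → [0, 16, 12, 4, 11, -8, 8, 6, 8, 4]
nums[0]+nums[-8] = 0+12 = 12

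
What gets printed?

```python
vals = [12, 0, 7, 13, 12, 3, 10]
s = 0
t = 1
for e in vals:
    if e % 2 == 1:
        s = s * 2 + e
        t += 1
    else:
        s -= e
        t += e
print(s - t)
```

e=12: not odd, s = 0-12 = -12; t=13
e=0: not odd, s = (-12)-0 = -12; t=13
e=7: odd, s = (-12)*2+7 = -17; t=14
e=13: odd, s = (-17)*2+13 = -21; t=15
e=12: not odd, s = (-21)-12 = -33; t=27
e=3: odd, s = (-33)*2+3 = -63; t=28
e=10: not odd, s = (-63)-10 = -73; t=38
s-t = (-73)-38 = -111

-111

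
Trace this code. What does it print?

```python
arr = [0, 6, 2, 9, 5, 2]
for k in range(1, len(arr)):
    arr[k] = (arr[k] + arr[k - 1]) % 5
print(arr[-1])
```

4

k=1: arr[1] = (6+0)%5 = 1 → [0, 1, 2, 9, 5, 2]
k=2: arr[2] = (2+1)%5 = 3 → [0, 1, 3, 9, 5, 2]
k=3: arr[3] = (9+3)%5 = 2 → [0, 1, 3, 2, 5, 2]
k=4: arr[4] = (5+2)%5 = 2 → [0, 1, 3, 2, 2, 2]
k=5: arr[5] = (2+2)%5 = 4 → [0, 1, 3, 2, 2, 4]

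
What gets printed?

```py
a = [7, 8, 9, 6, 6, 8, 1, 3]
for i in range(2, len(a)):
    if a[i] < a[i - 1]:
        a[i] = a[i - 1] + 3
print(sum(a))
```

114

i=2: 9>=8, unchanged → [7, 8, 9, 6, 6, 8, 1, 3]
i=3: 6<9, a[3] = 9+3 = 12 → [7, 8, 9, 12, 6, 8, 1, 3]
i=4: 6<12, a[4] = 12+3 = 15 → [7, 8, 9, 12, 15, 8, 1, 3]
i=5: 8<15, a[5] = 15+3 = 18 → [7, 8, 9, 12, 15, 18, 1, 3]
i=6: 1<18, a[6] = 18+3 = 21 → [7, 8, 9, 12, 15, 18, 21, 3]
i=7: 3<21, a[7] = 21+3 = 24 → [7, 8, 9, 12, 15, 18, 21, 24]
sum = 114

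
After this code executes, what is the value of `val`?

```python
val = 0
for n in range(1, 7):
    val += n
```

n=1: val = 0+1 = 1
n=2: val = 1+2 = 3
n=3: val = 3+3 = 6
n=4: val = 6+4 = 10
n=5: val = 10+5 = 15
n=6: val = 15+6 = 21

21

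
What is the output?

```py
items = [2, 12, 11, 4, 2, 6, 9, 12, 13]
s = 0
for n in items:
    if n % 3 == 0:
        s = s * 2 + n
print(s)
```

n=2: not %3==0
n=12: %3==0, s = 0*2+12 = 12
n=11: not %3==0
n=4: not %3==0
n=2: not %3==0
n=6: %3==0, s = 12*2+6 = 30
n=9: %3==0, s = 30*2+9 = 69
n=12: %3==0, s = 69*2+12 = 150
n=13: not %3==0

150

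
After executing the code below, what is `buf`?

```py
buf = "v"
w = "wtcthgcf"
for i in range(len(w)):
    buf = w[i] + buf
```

'fcghtctwv'

i=0: prepend 'w' → 'wv'
i=1: prepend 't' → 'twv'
i=2: prepend 'c' → 'ctwv'
i=3: prepend 't' → 'tctwv'
i=4: prepend 'h' → 'htctwv'
i=5: prepend 'g' → 'ghtctwv'
i=6: prepend 'c' → 'cghtctwv'
i=7: prepend 'f' → 'fcghtctwv'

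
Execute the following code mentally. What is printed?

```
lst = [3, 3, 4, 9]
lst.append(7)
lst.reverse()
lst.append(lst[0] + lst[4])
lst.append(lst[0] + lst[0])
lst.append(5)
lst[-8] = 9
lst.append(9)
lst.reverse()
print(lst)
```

[9, 5, 14, 10, 3, 3, 4, 9, 9]

append 7 → [3, 3, 4, 9, 7]
reverse → [7, 9, 4, 3, 3]
append lst[0]+lst[4] = 7+3 = 10 → [7, 9, 4, 3, 3, 10]
append lst[0]+lst[0] = 7+7 = 14 → [7, 9, 4, 3, 3, 10, 14]
append 5 → [7, 9, 4, 3, 3, 10, 14, 5]
lst[-8] = 9 → [9, 9, 4, 3, 3, 10, 14, 5]
append 9 → [9, 9, 4, 3, 3, 10, 14, 5, 9]
reverse → [9, 5, 14, 10, 3, 3, 4, 9, 9]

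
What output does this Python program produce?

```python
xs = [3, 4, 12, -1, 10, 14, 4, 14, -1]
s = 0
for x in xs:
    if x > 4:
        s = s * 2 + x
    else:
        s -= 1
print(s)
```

135

x=3: not >4, s = 0-1 = -1
x=4: not >4, s = (-1)-1 = -2
x=12: >4, s = (-2)*2+12 = 8
x=-1: not >4, s = 8-1 = 7
x=10: >4, s = 7*2+10 = 24
x=14: >4, s = 24*2+14 = 62
x=4: not >4, s = 62-1 = 61
x=14: >4, s = 61*2+14 = 136
x=-1: not >4, s = 136-1 = 135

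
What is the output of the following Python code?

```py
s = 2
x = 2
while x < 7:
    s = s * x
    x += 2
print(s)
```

96

x=2: s = 2*2 = 4
x=4: s = 4*4 = 16
x=6: s = 16*6 = 96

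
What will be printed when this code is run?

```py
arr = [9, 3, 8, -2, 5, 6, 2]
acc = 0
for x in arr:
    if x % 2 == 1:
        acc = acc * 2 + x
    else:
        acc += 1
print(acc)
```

x=9: odd, acc = 0*2+9 = 9
x=3: odd, acc = 9*2+3 = 21
x=8: not odd, acc = 21+1 = 22
x=-2: not odd, acc = 22+1 = 23
x=5: odd, acc = 23*2+5 = 51
x=6: not odd, acc = 51+1 = 52
x=2: not odd, acc = 52+1 = 53

53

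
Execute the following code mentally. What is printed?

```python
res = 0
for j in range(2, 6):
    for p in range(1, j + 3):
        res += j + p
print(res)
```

j=2,p=1: res = 0+3 = 3
j=2,p=2: res = 3+4 = 7
j=2,p=3: res = 7+5 = 12
j=2,p=4: res = 12+6 = 18
j=3,p=1: res = 18+4 = 22
j=3,p=2: res = 22+5 = 27
j=3,p=3: res = 27+6 = 33
j=3,p=4: res = 33+7 = 40
j=3,p=5: res = 40+8 = 48
j=4,p=1: res = 48+5 = 53
j=4,p=2: res = 53+6 = 59
j=4,p=3: res = 59+7 = 66
j=4,p=4: res = 66+8 = 74
j=4,p=5: res = 74+9 = 83
j=4,p=6: res = 83+10 = 93
j=5,p=1: res = 93+6 = 99
j=5,p=2: res = 99+7 = 106
j=5,p=3: res = 106+8 = 114
j=5,p=4: res = 114+9 = 123
j=5,p=5: res = 123+10 = 133
j=5,p=6: res = 133+11 = 144
j=5,p=7: res = 144+12 = 156

156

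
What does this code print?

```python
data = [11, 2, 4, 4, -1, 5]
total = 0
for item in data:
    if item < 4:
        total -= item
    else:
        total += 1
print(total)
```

item=11: not <4, total = 0+1 = 1
item=2: <4, total = 1-2 = -1
item=4: not <4, total = (-1)+1 = 0
item=4: not <4, total = 0+1 = 1
item=-1: <4, total = 1-(-1) = 2
item=5: not <4, total = 2+1 = 3

3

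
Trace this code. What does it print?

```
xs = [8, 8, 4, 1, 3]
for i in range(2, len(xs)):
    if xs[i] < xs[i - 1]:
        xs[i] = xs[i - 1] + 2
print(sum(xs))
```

i=2: 4<8, xs[2] = 8+2 = 10 → [8, 8, 10, 1, 3]
i=3: 1<10, xs[3] = 10+2 = 12 → [8, 8, 10, 12, 3]
i=4: 3<12, xs[4] = 12+2 = 14 → [8, 8, 10, 12, 14]
sum = 52

52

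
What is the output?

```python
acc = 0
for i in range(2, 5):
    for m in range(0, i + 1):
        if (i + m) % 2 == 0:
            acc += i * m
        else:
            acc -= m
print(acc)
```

33

i=2,m=0: even sum, acc = 0+0 = 0
i=2,m=1: odd sum, acc = 0-1 = -1
i=2,m=2: even sum, acc = (-1)+4 = 3
i=3,m=0: odd sum, acc = 3-0 = 3
i=3,m=1: even sum, acc = 3+3 = 6
i=3,m=2: odd sum, acc = 6-2 = 4
i=3,m=3: even sum, acc = 4+9 = 13
i=4,m=0: even sum, acc = 13+0 = 13
i=4,m=1: odd sum, acc = 13-1 = 12
i=4,m=2: even sum, acc = 12+8 = 20
i=4,m=3: odd sum, acc = 20-3 = 17
i=4,m=4: even sum, acc = 17+16 = 33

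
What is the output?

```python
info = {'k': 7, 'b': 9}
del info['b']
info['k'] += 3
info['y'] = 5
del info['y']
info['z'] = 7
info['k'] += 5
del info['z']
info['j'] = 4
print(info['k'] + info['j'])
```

19

del 'b' → {'k': 7}
info['k'] = 7+3 = 10 → {'k': 10}
info['y'] = 5 → {'k': 10, 'y': 5}
del 'y' → {'k': 10}
info['z'] = 7 → {'k': 10, 'z': 7}
info['k'] = 10+5 = 15 → {'k': 15, 'z': 7}
del 'z' → {'k': 15}
info['j'] = 4 → {'k': 15, 'j': 4}
info['k']+info['j'] = 15+4 = 19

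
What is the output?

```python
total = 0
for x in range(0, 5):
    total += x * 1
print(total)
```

x=0: total = 0+0*1 = 0
x=1: total = 0+1*1 = 1
x=2: total = 1+2*1 = 3
x=3: total = 3+3*1 = 6
x=4: total = 6+4*1 = 10

10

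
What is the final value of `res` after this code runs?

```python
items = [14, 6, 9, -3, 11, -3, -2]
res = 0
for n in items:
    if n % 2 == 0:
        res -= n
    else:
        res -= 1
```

n=14: even, res = 0-14 = -14
n=6: even, res = (-14)-6 = -20
n=9: not even, res = (-20)-1 = -21
n=-3: not even, res = (-21)-1 = -22
n=11: not even, res = (-22)-1 = -23
n=-3: not even, res = (-23)-1 = -24
n=-2: even, res = (-24)-(-2) = -22

-22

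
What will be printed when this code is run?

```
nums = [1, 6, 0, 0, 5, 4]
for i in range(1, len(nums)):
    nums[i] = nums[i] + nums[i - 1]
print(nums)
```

[1, 7, 7, 7, 12, 16]

i=1: nums[1] = 6+1 = 7 → [1, 7, 0, 0, 5, 4]
i=2: nums[2] = 0+7 = 7 → [1, 7, 7, 0, 5, 4]
i=3: nums[3] = 0+7 = 7 → [1, 7, 7, 7, 5, 4]
i=4: nums[4] = 5+7 = 12 → [1, 7, 7, 7, 12, 4]
i=5: nums[5] = 4+12 = 16 → [1, 7, 7, 7, 12, 16]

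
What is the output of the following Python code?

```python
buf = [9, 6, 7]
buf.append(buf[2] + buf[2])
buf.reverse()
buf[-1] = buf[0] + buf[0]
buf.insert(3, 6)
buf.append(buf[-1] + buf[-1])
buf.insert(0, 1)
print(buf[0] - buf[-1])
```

-55

append buf[2]+buf[2] = 7+7 = 14 → [9, 6, 7, 14]
reverse → [14, 7, 6, 9]
buf[-1] = buf[0]+buf[0] = 14+14 = 28 → [14, 7, 6, 28]
insert 6 at 3 → [14, 7, 6, 6, 28]
append buf[-1]+buf[-1] = 28+28 = 56 → [14, 7, 6, 6, 28, 56]
insert 1 at 0 → [1, 14, 7, 6, 6, 28, 56]
buf[0]-buf[-1] = 1-56 = -55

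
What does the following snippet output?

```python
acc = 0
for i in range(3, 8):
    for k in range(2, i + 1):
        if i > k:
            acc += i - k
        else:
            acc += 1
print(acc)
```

40

i=3,k=2: 3>2, acc = 0+1 = 1
i=3,k=3: not 3>3, acc = 1+1 = 2
i=4,k=2: 4>2, acc = 2+2 = 4
i=4,k=3: 4>3, acc = 4+1 = 5
i=4,k=4: not 4>4, acc = 5+1 = 6
i=5,k=2: 5>2, acc = 6+3 = 9
i=5,k=3: 5>3, acc = 9+2 = 11
i=5,k=4: 5>4, acc = 11+1 = 12
i=5,k=5: not 5>5, acc = 12+1 = 13
i=6,k=2: 6>2, acc = 13+4 = 17
i=6,k=3: 6>3, acc = 17+3 = 20
i=6,k=4: 6>4, acc = 20+2 = 22
i=6,k=5: 6>5, acc = 22+1 = 23
i=6,k=6: not 6>6, acc = 23+1 = 24
i=7,k=2: 7>2, acc = 24+5 = 29
i=7,k=3: 7>3, acc = 29+4 = 33
i=7,k=4: 7>4, acc = 33+3 = 36
i=7,k=5: 7>5, acc = 36+2 = 38
i=7,k=6: 7>6, acc = 38+1 = 39
i=7,k=7: not 7>7, acc = 39+1 = 40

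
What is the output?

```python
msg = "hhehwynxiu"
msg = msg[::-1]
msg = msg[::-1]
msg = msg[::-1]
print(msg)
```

uixnywhehh

reverse → 'uixnywhehh'
reverse → 'hhehwynxiu'
reverse → 'uixnywhehh'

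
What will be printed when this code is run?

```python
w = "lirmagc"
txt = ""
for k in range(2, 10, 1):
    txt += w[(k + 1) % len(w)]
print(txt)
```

magclirm

k=2: add w[3]='m' → 'm'
k=3: add w[4]='a' → 'ma'
k=4: add w[5]='g' → 'mag'
k=5: add w[6]='c' → 'magc'
k=6: add w[0]='l' → 'magcl'
k=7: add w[1]='i' → 'magcli'
k=8: add w[2]='r' → 'magclir'
k=9: add w[3]='m' → 'magclirm'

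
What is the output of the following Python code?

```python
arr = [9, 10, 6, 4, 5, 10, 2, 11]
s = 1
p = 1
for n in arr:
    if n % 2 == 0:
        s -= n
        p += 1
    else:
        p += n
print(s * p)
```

-961

n=9: not even; p=10
n=10: even, s = 1-10 = -9; p=11
n=6: even, s = (-9)-6 = -15; p=12
n=4: even, s = (-15)-4 = -19; p=13
n=5: not even; p=18
n=10: even, s = (-19)-10 = -29; p=19
n=2: even, s = (-29)-2 = -31; p=20
n=11: not even; p=31
s*p = (-31)*31 = -961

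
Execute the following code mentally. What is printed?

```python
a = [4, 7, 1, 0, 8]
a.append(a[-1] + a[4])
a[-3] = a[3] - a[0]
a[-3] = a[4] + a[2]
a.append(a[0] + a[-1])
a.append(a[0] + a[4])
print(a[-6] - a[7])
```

-11

append a[-1]+a[4] = 8+8 = 16 → [4, 7, 1, 0, 8, 16]
a[-3] = a[3]-a[0] = 0-4 = -4 → [4, 7, 1, -4, 8, 16]
a[-3] = a[4]+a[2] = 8+1 = 9 → [4, 7, 1, 9, 8, 16]
append a[0]+a[-1] = 4+16 = 20 → [4, 7, 1, 9, 8, 16, 20]
append a[0]+a[4] = 4+8 = 12 → [4, 7, 1, 9, 8, 16, 20, 12]
a[-6]-a[7] = 1-12 = -11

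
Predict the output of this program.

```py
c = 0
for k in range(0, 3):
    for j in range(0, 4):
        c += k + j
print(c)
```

30

k=0,j=0: c = 0+0 = 0
k=0,j=1: c = 0+1 = 1
k=0,j=2: c = 1+2 = 3
k=0,j=3: c = 3+3 = 6
k=1,j=0: c = 6+1 = 7
k=1,j=1: c = 7+2 = 9
k=1,j=2: c = 9+3 = 12
k=1,j=3: c = 12+4 = 16
k=2,j=0: c = 16+2 = 18
k=2,j=1: c = 18+3 = 21
k=2,j=2: c = 21+4 = 25
k=2,j=3: c = 25+5 = 30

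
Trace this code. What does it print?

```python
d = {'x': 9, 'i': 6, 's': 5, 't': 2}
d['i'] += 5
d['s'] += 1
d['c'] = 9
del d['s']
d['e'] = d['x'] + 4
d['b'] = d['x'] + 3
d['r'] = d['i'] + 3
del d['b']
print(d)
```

{'x': 9, 'i': 11, 't': 2, 'c': 9, 'e': 13, 'r': 14}

d['i'] = 6+5 = 11 → {'x': 9, 'i': 11, 's': 5, 't': 2}
d['s'] = 5+1 = 6 → {'x': 9, 'i': 11, 's': 6, 't': 2}
d['c'] = 9 → {'x': 9, 'i': 11, 's': 6, 't': 2, 'c': 9}
del 's' → {'x': 9, 'i': 11, 't': 2, 'c': 9}
d['e'] = d['x']+4 = 13 → {'x': 9, 'i': 11, 't': 2, 'c': 9, 'e': 13}
d['b'] = d['x']+3 = 12 → {'x': 9, 'i': 11, 't': 2, 'c': 9, 'e': 13, 'b': 12}
d['r'] = d['i']+3 = 14 → {'x': 9, 'i': 11, 't': 2, 'c': 9, 'e': 13, 'b': 12, 'r': 14}
del 'b' → {'x': 9, 'i': 11, 't': 2, 'c': 9, 'e': 13, 'r': 14}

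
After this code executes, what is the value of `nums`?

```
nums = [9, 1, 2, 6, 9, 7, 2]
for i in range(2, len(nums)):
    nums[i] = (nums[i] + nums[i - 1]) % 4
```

i=2: nums[2] = (2+1)%4 = 3 → [9, 1, 3, 6, 9, 7, 2]
i=3: nums[3] = (6+3)%4 = 1 → [9, 1, 3, 1, 9, 7, 2]
i=4: nums[4] = (9+1)%4 = 2 → [9, 1, 3, 1, 2, 7, 2]
i=5: nums[5] = (7+2)%4 = 1 → [9, 1, 3, 1, 2, 1, 2]
i=6: nums[6] = (2+1)%4 = 3 → [9, 1, 3, 1, 2, 1, 3]

[9, 1, 3, 1, 2, 1, 3]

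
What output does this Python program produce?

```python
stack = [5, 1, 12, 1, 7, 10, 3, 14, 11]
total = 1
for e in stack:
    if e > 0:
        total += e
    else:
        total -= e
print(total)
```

e=5: >0, total = 1+5 = 6
e=1: >0, total = 6+1 = 7
e=12: >0, total = 7+12 = 19
e=1: >0, total = 19+1 = 20
e=7: >0, total = 20+7 = 27
e=10: >0, total = 27+10 = 37
e=3: >0, total = 37+3 = 40
e=14: >0, total = 40+14 = 54
e=11: >0, total = 54+11 = 65

65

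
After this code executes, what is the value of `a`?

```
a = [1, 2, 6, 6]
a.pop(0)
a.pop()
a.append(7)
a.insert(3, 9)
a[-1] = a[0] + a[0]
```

pop(0) removes 1 → [2, 6, 6]
pop() removes 6 → [2, 6]
append 7 → [2, 6, 7]
insert 9 at 3 → [2, 6, 7, 9]
a[-1] = a[0]+a[0] = 2+2 = 4 → [2, 6, 7, 4]

[2, 6, 7, 4]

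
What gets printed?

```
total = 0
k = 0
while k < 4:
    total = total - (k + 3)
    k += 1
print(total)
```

k=0: total = 0-3 = -3
k=1: total = (-3)-4 = -7
k=2: total = (-7)-5 = -12
k=3: total = (-12)-6 = -18

-18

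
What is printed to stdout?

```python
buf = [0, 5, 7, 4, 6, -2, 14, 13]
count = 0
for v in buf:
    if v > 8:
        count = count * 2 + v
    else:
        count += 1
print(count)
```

v=0: not >8, count = 0+1 = 1
v=5: not >8, count = 1+1 = 2
v=7: not >8, count = 2+1 = 3
v=4: not >8, count = 3+1 = 4
v=6: not >8, count = 4+1 = 5
v=-2: not >8, count = 5+1 = 6
v=14: >8, count = 6*2+14 = 26
v=13: >8, count = 26*2+13 = 65

65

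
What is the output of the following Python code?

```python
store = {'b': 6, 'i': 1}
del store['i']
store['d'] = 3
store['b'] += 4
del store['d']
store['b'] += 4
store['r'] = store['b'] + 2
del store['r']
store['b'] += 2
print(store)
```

del 'i' → {'b': 6}
store['d'] = 3 → {'b': 6, 'd': 3}
store['b'] = 6+4 = 10 → {'b': 10, 'd': 3}
del 'd' → {'b': 10}
store['b'] = 10+4 = 14 → {'b': 14}
store['r'] = store['b']+2 = 16 → {'b': 14, 'r': 16}
del 'r' → {'b': 14}
store['b'] = 14+2 = 16 → {'b': 16}

{'b': 16}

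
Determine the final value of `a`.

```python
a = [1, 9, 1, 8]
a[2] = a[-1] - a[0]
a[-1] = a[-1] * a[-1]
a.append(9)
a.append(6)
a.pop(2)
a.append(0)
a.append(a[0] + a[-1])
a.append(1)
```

a[2] = a[-1]-a[0] = 8-1 = 7 → [1, 9, 7, 8]
a[-1] = a[-1]*a[-1] = 8*8 = 64 → [1, 9, 7, 64]
append 9 → [1, 9, 7, 64, 9]
append 6 → [1, 9, 7, 64, 9, 6]
pop(2) removes 7 → [1, 9, 64, 9, 6]
append 0 → [1, 9, 64, 9, 6, 0]
append a[0]+a[-1] = 1+0 = 1 → [1, 9, 64, 9, 6, 0, 1]
append 1 → [1, 9, 64, 9, 6, 0, 1, 1]

[1, 9, 64, 9, 6, 0, 1, 1]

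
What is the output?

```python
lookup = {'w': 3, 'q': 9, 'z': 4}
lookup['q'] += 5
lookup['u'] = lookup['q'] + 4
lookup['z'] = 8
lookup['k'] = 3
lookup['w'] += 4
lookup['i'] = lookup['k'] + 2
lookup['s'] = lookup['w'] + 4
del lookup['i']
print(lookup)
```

{'w': 7, 'q': 14, 'z': 8, 'u': 18, 'k': 3, 's': 11}

lookup['q'] = 9+5 = 14 → {'w': 3, 'q': 14, 'z': 4}
lookup['u'] = lookup['q']+4 = 18 → {'w': 3, 'q': 14, 'z': 4, 'u': 18}
lookup['z'] = 8 → {'w': 3, 'q': 14, 'z': 8, 'u': 18}
lookup['k'] = 3 → {'w': 3, 'q': 14, 'z': 8, 'u': 18, 'k': 3}
lookup['w'] = 3+4 = 7 → {'w': 7, 'q': 14, 'z': 8, 'u': 18, 'k': 3}
lookup['i'] = lookup['k']+2 = 5 → {'w': 7, 'q': 14, 'z': 8, 'u': 18, 'k': 3, 'i': 5}
lookup['s'] = lookup['w']+4 = 11 → {'w': 7, 'q': 14, 'z': 8, 'u': 18, 'k': 3, 'i': 5, 's': 11}
del 'i' → {'w': 7, 'q': 14, 'z': 8, 'u': 18, 'k': 3, 's': 11}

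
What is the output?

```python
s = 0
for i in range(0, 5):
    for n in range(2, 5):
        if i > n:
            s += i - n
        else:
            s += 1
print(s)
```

16

i=0,n=2: not 0>2, s = 0+1 = 1
i=0,n=3: not 0>3, s = 1+1 = 2
i=0,n=4: not 0>4, s = 2+1 = 3
i=1,n=2: not 1>2, s = 3+1 = 4
i=1,n=3: not 1>3, s = 4+1 = 5
i=1,n=4: not 1>4, s = 5+1 = 6
i=2,n=2: not 2>2, s = 6+1 = 7
i=2,n=3: not 2>3, s = 7+1 = 8
i=2,n=4: not 2>4, s = 8+1 = 9
i=3,n=2: 3>2, s = 9+1 = 10
i=3,n=3: not 3>3, s = 10+1 = 11
i=3,n=4: not 3>4, s = 11+1 = 12
i=4,n=2: 4>2, s = 12+2 = 14
i=4,n=3: 4>3, s = 14+1 = 15
i=4,n=4: not 4>4, s = 15+1 = 16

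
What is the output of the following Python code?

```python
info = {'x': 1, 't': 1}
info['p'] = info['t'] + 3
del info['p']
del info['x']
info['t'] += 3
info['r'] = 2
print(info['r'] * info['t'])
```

8

info['p'] = info['t']+3 = 4 → {'x': 1, 't': 1, 'p': 4}
del 'p' → {'x': 1, 't': 1}
del 'x' → {'t': 1}
info['t'] = 1+3 = 4 → {'t': 4}
info['r'] = 2 → {'t': 4, 'r': 2}
info['r']*info['t'] = 2*4 = 8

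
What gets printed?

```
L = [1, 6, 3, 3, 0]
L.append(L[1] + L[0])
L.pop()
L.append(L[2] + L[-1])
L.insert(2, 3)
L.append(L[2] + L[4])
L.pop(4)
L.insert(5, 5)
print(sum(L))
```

27

append L[1]+L[0] = 6+1 = 7 → [1, 6, 3, 3, 0, 7]
pop() removes 7 → [1, 6, 3, 3, 0]
append L[2]+L[-1] = 3+0 = 3 → [1, 6, 3, 3, 0, 3]
insert 3 at 2 → [1, 6, 3, 3, 3, 0, 3]
append L[2]+L[4] = 3+3 = 6 → [1, 6, 3, 3, 3, 0, 3, 6]
pop(4) removes 3 → [1, 6, 3, 3, 0, 3, 6]
insert 5 at 5 → [1, 6, 3, 3, 0, 5, 3, 6]
sum = 27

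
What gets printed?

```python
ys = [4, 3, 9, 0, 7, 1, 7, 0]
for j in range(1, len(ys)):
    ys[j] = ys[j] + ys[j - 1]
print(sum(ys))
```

152

j=1: ys[1] = 3+4 = 7 → [4, 7, 9, 0, 7, 1, 7, 0]
j=2: ys[2] = 9+7 = 16 → [4, 7, 16, 0, 7, 1, 7, 0]
j=3: ys[3] = 0+16 = 16 → [4, 7, 16, 16, 7, 1, 7, 0]
j=4: ys[4] = 7+16 = 23 → [4, 7, 16, 16, 23, 1, 7, 0]
j=5: ys[5] = 1+23 = 24 → [4, 7, 16, 16, 23, 24, 7, 0]
j=6: ys[6] = 7+24 = 31 → [4, 7, 16, 16, 23, 24, 31, 0]
j=7: ys[7] = 0+31 = 31 → [4, 7, 16, 16, 23, 24, 31, 31]
sum = 152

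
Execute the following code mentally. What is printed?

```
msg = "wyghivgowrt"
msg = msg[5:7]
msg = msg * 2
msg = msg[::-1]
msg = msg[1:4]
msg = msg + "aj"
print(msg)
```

vgvaj

slice [5:7] → 'vg'
repeat ×2 → 'vgvg'
reverse → 'gvgv'
slice [1:4] → 'vgv'
+ 'aj' → 'vgvaj'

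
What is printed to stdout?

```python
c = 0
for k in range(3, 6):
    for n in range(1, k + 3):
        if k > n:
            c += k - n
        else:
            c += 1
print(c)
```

28

k=3,n=1: 3>1, c = 0+2 = 2
k=3,n=2: 3>2, c = 2+1 = 3
k=3,n=3: not 3>3, c = 3+1 = 4
k=3,n=4: not 3>4, c = 4+1 = 5
k=3,n=5: not 3>5, c = 5+1 = 6
k=4,n=1: 4>1, c = 6+3 = 9
k=4,n=2: 4>2, c = 9+2 = 11
k=4,n=3: 4>3, c = 11+1 = 12
k=4,n=4: not 4>4, c = 12+1 = 13
k=4,n=5: not 4>5, c = 13+1 = 14
k=4,n=6: not 4>6, c = 14+1 = 15
k=5,n=1: 5>1, c = 15+4 = 19
k=5,n=2: 5>2, c = 19+3 = 22
k=5,n=3: 5>3, c = 22+2 = 24
k=5,n=4: 5>4, c = 24+1 = 25
k=5,n=5: not 5>5, c = 25+1 = 26
k=5,n=6: not 5>6, c = 26+1 = 27
k=5,n=7: not 5>7, c = 27+1 = 28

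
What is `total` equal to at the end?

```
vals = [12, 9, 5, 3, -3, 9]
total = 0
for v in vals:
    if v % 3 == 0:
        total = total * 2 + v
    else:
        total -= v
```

239

v=12: %3==0, total = 0*2+12 = 12
v=9: %3==0, total = 12*2+9 = 33
v=5: not %3==0, total = 33-5 = 28
v=3: %3==0, total = 28*2+3 = 59
v=-3: %3==0, total = 59*2+(-3) = 115
v=9: %3==0, total = 115*2+9 = 239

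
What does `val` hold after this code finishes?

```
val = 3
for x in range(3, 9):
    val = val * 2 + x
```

438

x=3: val = 3*2+3 = 9
x=4: val = 9*2+4 = 22
x=5: val = 22*2+5 = 49
x=6: val = 49*2+6 = 104
x=7: val = 104*2+7 = 215
x=8: val = 215*2+8 = 438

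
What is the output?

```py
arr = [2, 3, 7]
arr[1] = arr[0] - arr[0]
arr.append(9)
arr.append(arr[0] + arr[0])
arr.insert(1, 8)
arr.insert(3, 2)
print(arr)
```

arr[1] = arr[0]-arr[0] = 2-2 = 0 → [2, 0, 7]
append 9 → [2, 0, 7, 9]
append arr[0]+arr[0] = 2+2 = 4 → [2, 0, 7, 9, 4]
insert 8 at 1 → [2, 8, 0, 7, 9, 4]
insert 2 at 3 → [2, 8, 0, 2, 7, 9, 4]

[2, 8, 0, 2, 7, 9, 4]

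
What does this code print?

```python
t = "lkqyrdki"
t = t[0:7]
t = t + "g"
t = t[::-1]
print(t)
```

gkdryqkl

slice [0:7] → 'lkqyrdk'
+ 'g' → 'lkqyrdkg'
reverse → 'gkdryqkl'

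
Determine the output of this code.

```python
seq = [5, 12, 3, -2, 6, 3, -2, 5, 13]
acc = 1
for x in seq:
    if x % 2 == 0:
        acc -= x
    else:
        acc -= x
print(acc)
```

-42

x=5: not even, acc = 1-5 = -4
x=12: even, acc = (-4)-12 = -16
x=3: not even, acc = (-16)-3 = -19
x=-2: even, acc = (-19)-(-2) = -17
x=6: even, acc = (-17)-6 = -23
x=3: not even, acc = (-23)-3 = -26
x=-2: even, acc = (-26)-(-2) = -24
x=5: not even, acc = (-24)-5 = -29
x=13: not even, acc = (-29)-13 = -42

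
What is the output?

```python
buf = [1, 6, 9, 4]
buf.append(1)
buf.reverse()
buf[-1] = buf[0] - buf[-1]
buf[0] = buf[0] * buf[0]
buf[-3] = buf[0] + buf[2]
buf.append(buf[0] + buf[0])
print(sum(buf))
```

23

append 1 → [1, 6, 9, 4, 1]
reverse → [1, 4, 9, 6, 1]
buf[-1] = buf[0]-buf[-1] = 1-1 = 0 → [1, 4, 9, 6, 0]
buf[0] = buf[0]*buf[0] = 1*1 = 1 → [1, 4, 9, 6, 0]
buf[-3] = buf[0]+buf[2] = 1+9 = 10 → [1, 4, 10, 6, 0]
append buf[0]+buf[0] = 1+1 = 2 → [1, 4, 10, 6, 0, 2]
sum = 23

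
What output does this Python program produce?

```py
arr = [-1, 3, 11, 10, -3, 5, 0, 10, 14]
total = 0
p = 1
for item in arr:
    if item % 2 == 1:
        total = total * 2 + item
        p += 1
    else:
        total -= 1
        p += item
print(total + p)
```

item=-1: odd, total = 0*2+(-1) = -1; p=2
item=3: odd, total = (-1)*2+3 = 1; p=3
item=11: odd, total = 1*2+11 = 13; p=4
item=10: not odd, total = 13-1 = 12; p=14
item=-3: odd, total = 12*2+(-3) = 21; p=15
item=5: odd, total = 21*2+5 = 47; p=16
item=0: not odd, total = 47-1 = 46; p=16
item=10: not odd, total = 46-1 = 45; p=26
item=14: not odd, total = 45-1 = 44; p=40
total+p = 44+40 = 84

84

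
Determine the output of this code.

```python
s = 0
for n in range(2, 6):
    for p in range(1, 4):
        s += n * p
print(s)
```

n=2,p=1: s = 0+2 = 2
n=2,p=2: s = 2+4 = 6
n=2,p=3: s = 6+6 = 12
n=3,p=1: s = 12+3 = 15
n=3,p=2: s = 15+6 = 21
n=3,p=3: s = 21+9 = 30
n=4,p=1: s = 30+4 = 34
n=4,p=2: s = 34+8 = 42
n=4,p=3: s = 42+12 = 54
n=5,p=1: s = 54+5 = 59
n=5,p=2: s = 59+10 = 69
n=5,p=3: s = 69+15 = 84

84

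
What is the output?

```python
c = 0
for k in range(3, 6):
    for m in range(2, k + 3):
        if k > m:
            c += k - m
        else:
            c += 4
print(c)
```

46

k=3,m=2: 3>2, c = 0+1 = 1
k=3,m=3: not 3>3, c = 1+4 = 5
k=3,m=4: not 3>4, c = 5+4 = 9
k=3,m=5: not 3>5, c = 9+4 = 13
k=4,m=2: 4>2, c = 13+2 = 15
k=4,m=3: 4>3, c = 15+1 = 16
k=4,m=4: not 4>4, c = 16+4 = 20
k=4,m=5: not 4>5, c = 20+4 = 24
k=4,m=6: not 4>6, c = 24+4 = 28
k=5,m=2: 5>2, c = 28+3 = 31
k=5,m=3: 5>3, c = 31+2 = 33
k=5,m=4: 5>4, c = 33+1 = 34
k=5,m=5: not 5>5, c = 34+4 = 38
k=5,m=6: not 5>6, c = 38+4 = 42
k=5,m=7: not 5>7, c = 42+4 = 46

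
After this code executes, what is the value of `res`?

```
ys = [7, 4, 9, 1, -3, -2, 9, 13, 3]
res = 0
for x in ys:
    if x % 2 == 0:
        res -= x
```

x=7: not even
x=4: even, res = 0-4 = -4
x=9: not even
x=1: not even
x=-3: not even
x=-2: even, res = (-4)-(-2) = -2
x=9: not even
x=13: not even
x=3: not even

-2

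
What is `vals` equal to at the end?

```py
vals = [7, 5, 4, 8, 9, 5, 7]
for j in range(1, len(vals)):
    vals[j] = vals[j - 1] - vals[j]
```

j=1: vals[1] = 7-5 = 2 → [7, 2, 4, 8, 9, 5, 7]
j=2: vals[2] = 2-4 = -2 → [7, 2, -2, 8, 9, 5, 7]
j=3: vals[3] = (-2)-8 = -10 → [7, 2, -2, -10, 9, 5, 7]
j=4: vals[4] = (-10)-9 = -19 → [7, 2, -2, -10, -19, 5, 7]
j=5: vals[5] = (-19)-5 = -24 → [7, 2, -2, -10, -19, -24, 7]
j=6: vals[6] = (-24)-7 = -31 → [7, 2, -2, -10, -19, -24, -31]

[7, 2, -2, -10, -19, -24, -31]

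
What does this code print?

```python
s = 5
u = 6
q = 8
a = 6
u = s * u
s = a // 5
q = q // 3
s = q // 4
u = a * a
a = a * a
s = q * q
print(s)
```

4

u = 5*6 = 30
s = 6//5 = 1
q = 8//3 = 2
s = 2//4 = 0
u = 6*6 = 36
a = 6*6 = 36
s = 2*2 = 4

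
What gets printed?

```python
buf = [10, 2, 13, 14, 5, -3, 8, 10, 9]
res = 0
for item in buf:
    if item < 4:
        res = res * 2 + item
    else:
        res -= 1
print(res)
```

-12

item=10: not <4, res = 0-1 = -1
item=2: <4, res = (-1)*2+2 = 0
item=13: not <4, res = 0-1 = -1
item=14: not <4, res = (-1)-1 = -2
item=5: not <4, res = (-2)-1 = -3
item=-3: <4, res = (-3)*2+(-3) = -9
item=8: not <4, res = (-9)-1 = -10
item=10: not <4, res = (-10)-1 = -11
item=9: not <4, res = (-11)-1 = -12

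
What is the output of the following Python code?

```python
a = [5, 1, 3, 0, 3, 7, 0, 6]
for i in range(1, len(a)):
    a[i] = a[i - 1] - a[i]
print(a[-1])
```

i=1: a[1] = 5-1 = 4 → [5, 4, 3, 0, 3, 7, 0, 6]
i=2: a[2] = 4-3 = 1 → [5, 4, 1, 0, 3, 7, 0, 6]
i=3: a[3] = 1-0 = 1 → [5, 4, 1, 1, 3, 7, 0, 6]
i=4: a[4] = 1-3 = -2 → [5, 4, 1, 1, -2, 7, 0, 6]
i=5: a[5] = (-2)-7 = -9 → [5, 4, 1, 1, -2, -9, 0, 6]
i=6: a[6] = (-9)-0 = -9 → [5, 4, 1, 1, -2, -9, -9, 6]
i=7: a[7] = (-9)-6 = -15 → [5, 4, 1, 1, -2, -9, -9, -15]

-15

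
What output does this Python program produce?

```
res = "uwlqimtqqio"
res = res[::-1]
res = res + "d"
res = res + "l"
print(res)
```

oiqqtmiqlwudl

reverse → 'oiqqtmiqlwu'
+ 'd' → 'oiqqtmiqlwud'
+ 'l' → 'oiqqtmiqlwudl'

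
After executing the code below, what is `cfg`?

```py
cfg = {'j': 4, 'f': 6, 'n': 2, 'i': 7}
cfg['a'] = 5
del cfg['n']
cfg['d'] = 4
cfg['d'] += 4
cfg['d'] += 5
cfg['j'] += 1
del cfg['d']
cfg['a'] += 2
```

{'j': 5, 'f': 6, 'i': 7, 'a': 7}

cfg['a'] = 5 → {'j': 4, 'f': 6, 'n': 2, 'i': 7, 'a': 5}
del 'n' → {'j': 4, 'f': 6, 'i': 7, 'a': 5}
cfg['d'] = 4 → {'j': 4, 'f': 6, 'i': 7, 'a': 5, 'd': 4}
cfg['d'] = 4+4 = 8 → {'j': 4, 'f': 6, 'i': 7, 'a': 5, 'd': 8}
cfg['d'] = 8+5 = 13 → {'j': 4, 'f': 6, 'i': 7, 'a': 5, 'd': 13}
cfg['j'] = 4+1 = 5 → {'j': 5, 'f': 6, 'i': 7, 'a': 5, 'd': 13}
del 'd' → {'j': 5, 'f': 6, 'i': 7, 'a': 5}
cfg['a'] = 5+2 = 7 → {'j': 5, 'f': 6, 'i': 7, 'a': 7}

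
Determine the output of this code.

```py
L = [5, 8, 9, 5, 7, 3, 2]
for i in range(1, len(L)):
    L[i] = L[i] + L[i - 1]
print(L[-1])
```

i=1: L[1] = 8+5 = 13 → [5, 13, 9, 5, 7, 3, 2]
i=2: L[2] = 9+13 = 22 → [5, 13, 22, 5, 7, 3, 2]
i=3: L[3] = 5+22 = 27 → [5, 13, 22, 27, 7, 3, 2]
i=4: L[4] = 7+27 = 34 → [5, 13, 22, 27, 34, 3, 2]
i=5: L[5] = 3+34 = 37 → [5, 13, 22, 27, 34, 37, 2]
i=6: L[6] = 2+37 = 39 → [5, 13, 22, 27, 34, 37, 39]

39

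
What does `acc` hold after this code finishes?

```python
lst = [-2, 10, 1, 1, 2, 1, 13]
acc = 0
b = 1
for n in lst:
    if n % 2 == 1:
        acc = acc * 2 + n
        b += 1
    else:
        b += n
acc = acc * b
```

405

n=-2: not odd; b=-1
n=10: not odd; b=9
n=1: odd, acc = 0*2+1 = 1; b=10
n=1: odd, acc = 1*2+1 = 3; b=11
n=2: not odd; b=13
n=1: odd, acc = 3*2+1 = 7; b=14
n=13: odd, acc = 7*2+13 = 27; b=15
acc*b = 27*15 = 405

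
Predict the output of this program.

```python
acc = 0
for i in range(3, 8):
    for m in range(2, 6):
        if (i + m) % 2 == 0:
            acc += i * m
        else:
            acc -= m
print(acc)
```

i=3,m=2: odd sum, acc = 0-2 = -2
i=3,m=3: even sum, acc = (-2)+9 = 7
i=3,m=4: odd sum, acc = 7-4 = 3
i=3,m=5: even sum, acc = 3+15 = 18
i=4,m=2: even sum, acc = 18+8 = 26
i=4,m=3: odd sum, acc = 26-3 = 23
i=4,m=4: even sum, acc = 23+16 = 39
i=4,m=5: odd sum, acc = 39-5 = 34
i=5,m=2: odd sum, acc = 34-2 = 32
i=5,m=3: even sum, acc = 32+15 = 47
i=5,m=4: odd sum, acc = 47-4 = 43
i=5,m=5: even sum, acc = 43+25 = 68
i=6,m=2: even sum, acc = 68+12 = 80
i=6,m=3: odd sum, acc = 80-3 = 77
i=6,m=4: even sum, acc = 77+24 = 101
i=6,m=5: odd sum, acc = 101-5 = 96
i=7,m=2: odd sum, acc = 96-2 = 94
i=7,m=3: even sum, acc = 94+21 = 115
i=7,m=4: odd sum, acc = 115-4 = 111
i=7,m=5: even sum, acc = 111+35 = 146

146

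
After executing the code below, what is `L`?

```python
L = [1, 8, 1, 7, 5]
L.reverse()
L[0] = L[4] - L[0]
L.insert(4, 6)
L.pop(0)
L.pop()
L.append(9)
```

reverse → [5, 7, 1, 8, 1]
L[0] = L[4]-L[0] = 1-5 = -4 → [-4, 7, 1, 8, 1]
insert 6 at 4 → [-4, 7, 1, 8, 6, 1]
pop(0) removes -4 → [7, 1, 8, 6, 1]
pop() removes 1 → [7, 1, 8, 6]
append 9 → [7, 1, 8, 6, 9]

[7, 1, 8, 6, 9]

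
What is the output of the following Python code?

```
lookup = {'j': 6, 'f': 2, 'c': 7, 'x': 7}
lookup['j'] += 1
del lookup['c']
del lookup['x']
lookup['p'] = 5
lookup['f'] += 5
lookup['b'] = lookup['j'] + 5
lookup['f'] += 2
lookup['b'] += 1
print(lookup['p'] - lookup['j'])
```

-2

lookup['j'] = 6+1 = 7 → {'j': 7, 'f': 2, 'c': 7, 'x': 7}
del 'c' → {'j': 7, 'f': 2, 'x': 7}
del 'x' → {'j': 7, 'f': 2}
lookup['p'] = 5 → {'j': 7, 'f': 2, 'p': 5}
lookup['f'] = 2+5 = 7 → {'j': 7, 'f': 7, 'p': 5}
lookup['b'] = lookup['j']+5 = 12 → {'j': 7, 'f': 7, 'p': 5, 'b': 12}
lookup['f'] = 7+2 = 9 → {'j': 7, 'f': 9, 'p': 5, 'b': 12}
lookup['b'] = 12+1 = 13 → {'j': 7, 'f': 9, 'p': 5, 'b': 13}
lookup['p']-lookup['j'] = 5-7 = -2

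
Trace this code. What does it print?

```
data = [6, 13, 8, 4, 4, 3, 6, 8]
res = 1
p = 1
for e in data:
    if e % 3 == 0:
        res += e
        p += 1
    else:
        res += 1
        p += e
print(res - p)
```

e=6: %3==0, res = 1+6 = 7; p=2
e=13: not %3==0, res = 7+1 = 8; p=15
e=8: not %3==0, res = 8+1 = 9; p=23
e=4: not %3==0, res = 9+1 = 10; p=27
e=4: not %3==0, res = 10+1 = 11; p=31
e=3: %3==0, res = 11+3 = 14; p=32
e=6: %3==0, res = 14+6 = 20; p=33
e=8: not %3==0, res = 20+1 = 21; p=41
res-p = 21-41 = -20

-20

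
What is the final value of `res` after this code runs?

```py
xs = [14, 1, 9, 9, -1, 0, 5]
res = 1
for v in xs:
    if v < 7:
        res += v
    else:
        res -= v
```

-26

v=14: not <7, res = 1-14 = -13
v=1: <7, res = (-13)+1 = -12
v=9: not <7, res = (-12)-9 = -21
v=9: not <7, res = (-21)-9 = -30
v=-1: <7, res = (-30)+(-1) = -31
v=0: <7, res = (-31)+0 = -31
v=5: <7, res = (-31)+5 = -26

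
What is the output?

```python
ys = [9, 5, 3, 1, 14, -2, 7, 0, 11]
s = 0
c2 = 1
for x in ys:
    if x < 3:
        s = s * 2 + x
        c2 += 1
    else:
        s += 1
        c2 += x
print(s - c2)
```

-22

x=9: not <3, s = 0+1 = 1; c2=10
x=5: not <3, s = 1+1 = 2; c2=15
x=3: not <3, s = 2+1 = 3; c2=18
x=1: <3, s = 3*2+1 = 7; c2=19
x=14: not <3, s = 7+1 = 8; c2=33
x=-2: <3, s = 8*2+(-2) = 14; c2=34
x=7: not <3, s = 14+1 = 15; c2=41
x=0: <3, s = 15*2+0 = 30; c2=42
x=11: not <3, s = 30+1 = 31; c2=53
s-c2 = 31-53 = -22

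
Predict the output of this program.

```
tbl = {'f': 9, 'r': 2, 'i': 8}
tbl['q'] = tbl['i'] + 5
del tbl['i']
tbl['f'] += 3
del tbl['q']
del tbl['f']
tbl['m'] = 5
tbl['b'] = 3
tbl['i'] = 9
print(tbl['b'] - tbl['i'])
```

-6

tbl['q'] = tbl['i']+5 = 13 → {'f': 9, 'r': 2, 'i': 8, 'q': 13}
del 'i' → {'f': 9, 'r': 2, 'q': 13}
tbl['f'] = 9+3 = 12 → {'f': 12, 'r': 2, 'q': 13}
del 'q' → {'f': 12, 'r': 2}
del 'f' → {'r': 2}
tbl['m'] = 5 → {'r': 2, 'm': 5}
tbl['b'] = 3 → {'r': 2, 'm': 5, 'b': 3}
tbl['i'] = 9 → {'r': 2, 'm': 5, 'b': 3, 'i': 9}
tbl['b']-tbl['i'] = 3-9 = -6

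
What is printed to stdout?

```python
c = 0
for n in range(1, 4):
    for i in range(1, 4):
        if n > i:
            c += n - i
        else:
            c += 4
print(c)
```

28

n=1,i=1: not 1>1, c = 0+4 = 4
n=1,i=2: not 1>2, c = 4+4 = 8
n=1,i=3: not 1>3, c = 8+4 = 12
n=2,i=1: 2>1, c = 12+1 = 13
n=2,i=2: not 2>2, c = 13+4 = 17
n=2,i=3: not 2>3, c = 17+4 = 21
n=3,i=1: 3>1, c = 21+2 = 23
n=3,i=2: 3>2, c = 23+1 = 24
n=3,i=3: not 3>3, c = 24+4 = 28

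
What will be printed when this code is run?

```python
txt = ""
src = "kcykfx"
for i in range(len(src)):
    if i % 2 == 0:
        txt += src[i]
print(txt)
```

kyf

i=0: add 'k' → 'k'
i=1: skip
i=2: add 'y' → 'ky'
i=3: skip
i=4: add 'f' → 'kyf'
i=5: skip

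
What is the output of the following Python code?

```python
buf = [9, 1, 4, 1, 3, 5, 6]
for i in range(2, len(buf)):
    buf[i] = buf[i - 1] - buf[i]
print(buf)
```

i=2: buf[2] = 1-4 = -3 → [9, 1, -3, 1, 3, 5, 6]
i=3: buf[3] = (-3)-1 = -4 → [9, 1, -3, -4, 3, 5, 6]
i=4: buf[4] = (-4)-3 = -7 → [9, 1, -3, -4, -7, 5, 6]
i=5: buf[5] = (-7)-5 = -12 → [9, 1, -3, -4, -7, -12, 6]
i=6: buf[6] = (-12)-6 = -18 → [9, 1, -3, -4, -7, -12, -18]

[9, 1, -3, -4, -7, -12, -18]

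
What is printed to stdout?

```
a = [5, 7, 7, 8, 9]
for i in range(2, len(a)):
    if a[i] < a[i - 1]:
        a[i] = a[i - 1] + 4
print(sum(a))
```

36

i=2: 7>=7, unchanged → [5, 7, 7, 8, 9]
i=3: 8>=7, unchanged → [5, 7, 7, 8, 9]
i=4: 9>=8, unchanged → [5, 7, 7, 8, 9]
sum = 36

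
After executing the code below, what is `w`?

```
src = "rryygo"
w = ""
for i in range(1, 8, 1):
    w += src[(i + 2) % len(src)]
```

i=1: add src[3]='y' → 'y'
i=2: add src[4]='g' → 'yg'
i=3: add src[5]='o' → 'ygo'
i=4: add src[0]='r' → 'ygor'
i=5: add src[1]='r' → 'ygorr'
i=6: add src[2]='y' → 'ygorry'
i=7: add src[3]='y' → 'ygorryy'

'ygorryy'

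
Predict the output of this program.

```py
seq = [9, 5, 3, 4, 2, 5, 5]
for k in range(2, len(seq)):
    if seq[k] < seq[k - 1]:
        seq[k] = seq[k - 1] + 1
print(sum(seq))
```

54

k=2: 3<5, seq[2] = 5+1 = 6 → [9, 5, 6, 4, 2, 5, 5]
k=3: 4<6, seq[3] = 6+1 = 7 → [9, 5, 6, 7, 2, 5, 5]
k=4: 2<7, seq[4] = 7+1 = 8 → [9, 5, 6, 7, 8, 5, 5]
k=5: 5<8, seq[5] = 8+1 = 9 → [9, 5, 6, 7, 8, 9, 5]
k=6: 5<9, seq[6] = 9+1 = 10 → [9, 5, 6, 7, 8, 9, 10]
sum = 54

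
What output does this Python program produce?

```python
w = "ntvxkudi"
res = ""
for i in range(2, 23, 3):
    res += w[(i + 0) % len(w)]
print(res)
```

i=2: add w[2]='v' → 'v'
i=5: add w[5]='u' → 'vu'
i=8: add w[0]='n' → 'vun'
i=11: add w[3]='x' → 'vunx'
i=14: add w[6]='d' → 'vunxd'
i=17: add w[1]='t' → 'vunxdt'
i=20: add w[4]='k' → 'vunxdtk'

vunxdtk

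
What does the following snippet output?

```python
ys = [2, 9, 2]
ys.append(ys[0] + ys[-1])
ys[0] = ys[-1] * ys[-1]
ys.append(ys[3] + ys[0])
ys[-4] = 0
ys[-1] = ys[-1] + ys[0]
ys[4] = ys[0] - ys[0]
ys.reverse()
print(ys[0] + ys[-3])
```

2

append ys[0]+ys[-1] = 2+2 = 4 → [2, 9, 2, 4]
ys[0] = ys[-1]*ys[-1] = 4*4 = 16 → [16, 9, 2, 4]
append ys[3]+ys[0] = 4+16 = 20 → [16, 9, 2, 4, 20]
ys[-4] = 0 → [16, 0, 2, 4, 20]
ys[-1] = ys[-1]+ys[0] = 20+16 = 36 → [16, 0, 2, 4, 36]
ys[4] = ys[0]-ys[0] = 16-16 = 0 → [16, 0, 2, 4, 0]
reverse → [0, 4, 2, 0, 16]
ys[0]+ys[-3] = 0+2 = 2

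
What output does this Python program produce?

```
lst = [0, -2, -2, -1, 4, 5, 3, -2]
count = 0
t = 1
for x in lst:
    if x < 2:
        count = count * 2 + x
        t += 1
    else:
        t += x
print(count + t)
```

x=0: <2, count = 0*2+0 = 0; t=2
x=-2: <2, count = 0*2+(-2) = -2; t=3
x=-2: <2, count = (-2)*2+(-2) = -6; t=4
x=-1: <2, count = (-6)*2+(-1) = -13; t=5
x=4: not <2; t=9
x=5: not <2; t=14
x=3: not <2; t=17
x=-2: <2, count = (-13)*2+(-2) = -28; t=18
count+t = (-28)+18 = -10

-10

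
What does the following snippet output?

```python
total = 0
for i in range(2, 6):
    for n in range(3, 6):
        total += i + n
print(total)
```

i=2,n=3: total = 0+5 = 5
i=2,n=4: total = 5+6 = 11
i=2,n=5: total = 11+7 = 18
i=3,n=3: total = 18+6 = 24
i=3,n=4: total = 24+7 = 31
i=3,n=5: total = 31+8 = 39
i=4,n=3: total = 39+7 = 46
i=4,n=4: total = 46+8 = 54
i=4,n=5: total = 54+9 = 63
i=5,n=3: total = 63+8 = 71
i=5,n=4: total = 71+9 = 80
i=5,n=5: total = 80+10 = 90

90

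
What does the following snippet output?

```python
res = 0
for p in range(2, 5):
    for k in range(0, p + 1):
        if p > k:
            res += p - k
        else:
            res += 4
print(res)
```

p=2,k=0: 2>0, res = 0+2 = 2
p=2,k=1: 2>1, res = 2+1 = 3
p=2,k=2: not 2>2, res = 3+4 = 7
p=3,k=0: 3>0, res = 7+3 = 10
p=3,k=1: 3>1, res = 10+2 = 12
p=3,k=2: 3>2, res = 12+1 = 13
p=3,k=3: not 3>3, res = 13+4 = 17
p=4,k=0: 4>0, res = 17+4 = 21
p=4,k=1: 4>1, res = 21+3 = 24
p=4,k=2: 4>2, res = 24+2 = 26
p=4,k=3: 4>3, res = 26+1 = 27
p=4,k=4: not 4>4, res = 27+4 = 31

31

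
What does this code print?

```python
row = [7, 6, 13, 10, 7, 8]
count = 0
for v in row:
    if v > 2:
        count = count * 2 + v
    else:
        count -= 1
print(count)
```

v=7: >2, count = 0*2+7 = 7
v=6: >2, count = 7*2+6 = 20
v=13: >2, count = 20*2+13 = 53
v=10: >2, count = 53*2+10 = 116
v=7: >2, count = 116*2+7 = 239
v=8: >2, count = 239*2+8 = 486

486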